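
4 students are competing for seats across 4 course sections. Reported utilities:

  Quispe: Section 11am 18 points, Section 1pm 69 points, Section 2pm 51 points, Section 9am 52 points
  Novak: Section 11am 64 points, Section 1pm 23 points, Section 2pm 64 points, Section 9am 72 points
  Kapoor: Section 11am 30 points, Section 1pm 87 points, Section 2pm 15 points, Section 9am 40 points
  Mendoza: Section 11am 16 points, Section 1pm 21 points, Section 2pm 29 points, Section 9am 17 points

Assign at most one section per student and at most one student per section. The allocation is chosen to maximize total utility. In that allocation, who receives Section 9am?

This is a one-to-one assignment (maximum-weight bipartite matching).
Optimal: Quispe→Section 9am (52 points), Novak→Section 11am (64 points), Kapoor→Section 1pm (87 points), Mendoza→Section 2pm (29 points) — total 52+64+87+29 = 232 points.
Max-entry greedy (repeatedly take the single best remaining cell) gives 226 points, worse by 6.
Next-best assignment: Quispe→Section 2pm, Novak→Section 9am, Kapoor→Section 1pm, Mendoza→Section 11am = 226 points.
Quispe's own top section is Section 1pm (69 points), but forcing Quispe→Section 1pm and reassigning the rest optimally gives only 202 points — worse by 30.

Quispe receives Section 9am.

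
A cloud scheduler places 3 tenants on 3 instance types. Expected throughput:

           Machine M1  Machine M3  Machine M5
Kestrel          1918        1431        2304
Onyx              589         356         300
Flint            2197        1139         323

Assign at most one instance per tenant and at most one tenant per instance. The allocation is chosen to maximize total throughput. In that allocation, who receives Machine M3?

Onyx receives Machine M3.

Optimal: Kestrel→Machine M5 (2304 ops/s), Onyx→Machine M3 (356 ops/s), Flint→Machine M1 (2197 ops/s) — total 2304+356+2197 = 4857 ops/s.
Row-greedy (each tenant in turn takes its best remaining instance) gives 4032 ops/s, worse by 825.
Every other assignment is strictly worse.
Onyx's own top instance is Machine M1 (589 ops/s), but forcing Onyx→Machine M1 and reassigning the rest optimally gives only 4032 ops/s — worse by 825.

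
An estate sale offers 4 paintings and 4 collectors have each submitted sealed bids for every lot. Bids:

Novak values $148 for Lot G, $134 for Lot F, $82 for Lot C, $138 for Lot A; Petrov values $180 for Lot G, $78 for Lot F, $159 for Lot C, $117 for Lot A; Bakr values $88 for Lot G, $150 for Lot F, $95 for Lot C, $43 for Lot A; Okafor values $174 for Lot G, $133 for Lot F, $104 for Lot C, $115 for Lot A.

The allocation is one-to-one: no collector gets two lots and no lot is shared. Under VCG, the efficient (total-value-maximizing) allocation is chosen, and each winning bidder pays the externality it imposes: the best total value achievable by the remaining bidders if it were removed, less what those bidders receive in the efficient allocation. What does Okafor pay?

Efficient allocation: Novak→Lot A ($138), Petrov→Lot C ($159), Bakr→Lot F ($150), Okafor→Lot G ($174); total welfare W = $621.
Okafor receives Lot G at value $174, so the others get W − 174 = $447.
Without Okafor: best allocation of the remaining 3 bidders over all 4 lots is Novak→Lot A ($138), Petrov→Lot G ($180), Bakr→Lot F ($150), total $468.
VCG payment = (others' best without Okafor) − (others' welfare with Okafor) = 468 − 447 = $21.

Okafor pays $21.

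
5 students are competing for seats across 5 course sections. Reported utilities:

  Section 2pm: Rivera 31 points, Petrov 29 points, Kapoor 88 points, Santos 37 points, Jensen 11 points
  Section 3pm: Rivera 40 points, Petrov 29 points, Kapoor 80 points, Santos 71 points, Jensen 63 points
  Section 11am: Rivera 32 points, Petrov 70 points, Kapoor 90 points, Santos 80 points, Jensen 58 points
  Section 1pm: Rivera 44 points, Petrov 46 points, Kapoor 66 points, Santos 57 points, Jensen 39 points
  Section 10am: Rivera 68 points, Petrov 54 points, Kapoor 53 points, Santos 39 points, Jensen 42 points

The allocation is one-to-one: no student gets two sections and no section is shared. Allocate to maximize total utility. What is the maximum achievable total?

Optimal: Rivera→Section 10am (68 points), Petrov→Section 11am (70 points), Kapoor→Section 2pm (88 points), Santos→Section 1pm (57 points), Jensen→Section 3pm (63 points) — total 68+70+88+57+63 = 346 points.
Row-greedy (each student in turn takes its best remaining section) gives 336 points, worse by 10.

Maximum total: 346 points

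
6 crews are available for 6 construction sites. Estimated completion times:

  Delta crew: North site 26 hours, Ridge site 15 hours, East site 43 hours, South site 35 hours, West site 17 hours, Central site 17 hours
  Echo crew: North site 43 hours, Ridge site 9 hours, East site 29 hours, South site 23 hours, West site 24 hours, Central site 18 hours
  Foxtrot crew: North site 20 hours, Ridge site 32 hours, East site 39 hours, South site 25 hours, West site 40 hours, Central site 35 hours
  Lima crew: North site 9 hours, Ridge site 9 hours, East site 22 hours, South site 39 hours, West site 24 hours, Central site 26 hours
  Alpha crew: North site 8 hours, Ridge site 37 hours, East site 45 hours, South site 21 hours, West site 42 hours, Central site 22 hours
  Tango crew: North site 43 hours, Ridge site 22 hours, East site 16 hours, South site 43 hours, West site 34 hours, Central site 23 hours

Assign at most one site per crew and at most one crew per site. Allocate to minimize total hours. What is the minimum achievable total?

Minimum total: 93 hours

This is the linear assignment problem.
Optimal: Delta crew→West site (17 hours), Echo crew→Central site (18 hours), Foxtrot crew→South site (25 hours), Lima crew→Ridge site (9 hours), Alpha crew→North site (8 hours), Tango crew→East site (16 hours) — total 17+18+25+9+8+16 = 93 hours.
Next-best assignment: Delta crew→West site, Echo crew→Ridge site, Foxtrot crew→South site, Lima crew→North site, Alpha crew→Central site, Tango crew→East site = 98 hours.
Swapping Delta crew↔Echo crew (Delta crew→Central site 17 hours, Echo crew→West site 24 hours) adds 6.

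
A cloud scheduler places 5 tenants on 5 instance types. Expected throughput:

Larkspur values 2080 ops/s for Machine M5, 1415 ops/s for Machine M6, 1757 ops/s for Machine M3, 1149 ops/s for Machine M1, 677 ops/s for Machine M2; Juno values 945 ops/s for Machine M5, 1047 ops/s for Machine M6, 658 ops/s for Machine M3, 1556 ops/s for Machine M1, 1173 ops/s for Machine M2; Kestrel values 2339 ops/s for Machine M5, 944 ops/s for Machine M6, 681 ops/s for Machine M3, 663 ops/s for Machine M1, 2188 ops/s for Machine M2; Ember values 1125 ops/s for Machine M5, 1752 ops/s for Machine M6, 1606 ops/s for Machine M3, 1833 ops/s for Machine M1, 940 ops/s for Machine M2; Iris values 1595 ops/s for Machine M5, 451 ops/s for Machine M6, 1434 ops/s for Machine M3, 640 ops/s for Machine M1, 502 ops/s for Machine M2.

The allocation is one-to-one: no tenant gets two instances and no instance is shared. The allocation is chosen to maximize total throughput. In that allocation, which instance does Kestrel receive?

This is a one-to-one assignment (maximum-weight bipartite matching).
Optimal: Larkspur→Machine M5 (2080 ops/s), Juno→Machine M1 (1556 ops/s), Kestrel→Machine M2 (2188 ops/s), Ember→Machine M6 (1752 ops/s), Iris→Machine M3 (1434 ops/s) — total 2080+1556+2188+1752+1434 = 9010 ops/s.
Column-greedy (each instance in turn goes to its best remaining tenant) gives 7906 ops/s, worse by 1104.
Swapping Kestrel↔Juno (Kestrel→Machine M1 663 ops/s, Juno→Machine M2 1173 ops/s) loses 1908.
Kestrel's own top instance is Machine M5 (2339 ops/s), but forcing Kestrel→Machine M5 and reassigning the rest optimally gives only 8194 ops/s — worse by 816.

Kestrel receives Machine M2.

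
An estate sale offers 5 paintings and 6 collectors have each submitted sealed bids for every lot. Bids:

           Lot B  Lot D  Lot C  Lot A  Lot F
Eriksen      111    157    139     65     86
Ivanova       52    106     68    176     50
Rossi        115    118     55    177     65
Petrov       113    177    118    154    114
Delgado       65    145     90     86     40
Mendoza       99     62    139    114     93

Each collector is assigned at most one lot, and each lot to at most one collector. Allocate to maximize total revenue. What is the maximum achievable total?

Maximum total: $701

This is a one-to-one assignment (maximum-weight bipartite matching).
Optimal: Rossi→Lot B ($115), Eriksen→Lot D ($157), Mendoza→Lot C ($139), Ivanova→Lot A ($176), Petrov→Lot F ($114) — total 115+157+139+176+114 = $701.
Max-entry greedy (repeatedly take the single best remaining cell) gives $642, worse by 59.
Swapping Rossi↔Ivanova (Rossi→Lot A $177, Ivanova→Lot B $52) loses 62.
Every other assignment is strictly worse.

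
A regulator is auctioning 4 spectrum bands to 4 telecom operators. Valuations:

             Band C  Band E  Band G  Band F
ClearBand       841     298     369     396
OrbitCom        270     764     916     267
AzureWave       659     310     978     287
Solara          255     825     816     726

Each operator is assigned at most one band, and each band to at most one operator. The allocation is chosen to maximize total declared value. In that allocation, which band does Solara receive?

This is a one-to-one assignment (maximum-weight bipartite matching).
Optimal: ClearBand→Band C ($841M), OrbitCom→Band E ($764M), AzureWave→Band G ($978M), Solara→Band F ($726M) — total 841+764+978+726 = $3309M.
Column-greedy (each band in turn goes to its best remaining operator) gives $2911M, worse by 398.
No other one-to-one assignment exceeds $3309M.
Solara's own top band is Band E ($825M), but forcing Solara→Band E and reassigning the rest optimally gives only $2911M — worse by 398.

Solara receives Band F.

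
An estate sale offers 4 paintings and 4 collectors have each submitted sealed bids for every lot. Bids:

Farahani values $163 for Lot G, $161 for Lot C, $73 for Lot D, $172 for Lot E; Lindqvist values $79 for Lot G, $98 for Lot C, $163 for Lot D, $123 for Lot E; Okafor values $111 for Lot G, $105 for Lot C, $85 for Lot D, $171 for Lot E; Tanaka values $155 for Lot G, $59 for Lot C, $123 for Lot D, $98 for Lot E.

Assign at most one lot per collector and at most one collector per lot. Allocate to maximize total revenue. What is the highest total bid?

Optimal: Farahani→Lot C ($161), Lindqvist→Lot D ($163), Okafor→Lot E ($171), Tanaka→Lot G ($155) — total 161+163+171+155 = $650.
Column-greedy (each lot in turn goes to its best remaining collector) gives $529, worse by 121.
Next-best assignment: Farahani→Lot E, Lindqvist→Lot D, Okafor→Lot C, Tanaka→Lot G = $595.
Swapping Tanaka↔Farahani (Tanaka→Lot C $59, Farahani→Lot G $163) loses 94.

Maximum total: $650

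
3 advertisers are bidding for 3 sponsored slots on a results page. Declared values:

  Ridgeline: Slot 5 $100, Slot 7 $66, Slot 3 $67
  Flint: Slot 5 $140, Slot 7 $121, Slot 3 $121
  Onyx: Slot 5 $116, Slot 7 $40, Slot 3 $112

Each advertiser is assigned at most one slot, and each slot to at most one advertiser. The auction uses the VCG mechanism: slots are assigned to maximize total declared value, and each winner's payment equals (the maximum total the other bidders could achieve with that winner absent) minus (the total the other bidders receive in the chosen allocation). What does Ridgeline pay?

Ridgeline pays $19.

Efficient allocation: Ridgeline→Slot 5 ($100), Flint→Slot 7 ($121), Onyx→Slot 3 ($112); total welfare W = $333.
Ridgeline receives Slot 5 at value $100, so the others get W − 100 = $233.
Without Ridgeline: best allocation of the remaining 2 bidders over all 3 slots is Flint→Slot 5 ($140), Onyx→Slot 3 ($112), total $252.
VCG payment = (others' best without Ridgeline) − (others' welfare with Ridgeline) = 252 − 233 = $19.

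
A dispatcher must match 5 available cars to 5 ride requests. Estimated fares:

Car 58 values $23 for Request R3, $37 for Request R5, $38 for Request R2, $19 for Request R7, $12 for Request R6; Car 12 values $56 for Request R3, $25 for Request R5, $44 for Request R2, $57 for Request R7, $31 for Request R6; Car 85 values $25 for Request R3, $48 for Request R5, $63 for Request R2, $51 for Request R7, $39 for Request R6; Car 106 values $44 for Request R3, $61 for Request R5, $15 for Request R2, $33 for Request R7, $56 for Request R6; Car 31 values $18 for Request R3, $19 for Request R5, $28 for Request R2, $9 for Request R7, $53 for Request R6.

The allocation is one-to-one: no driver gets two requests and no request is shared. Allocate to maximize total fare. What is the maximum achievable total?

Maximum total: $259

Optimal: Car 58→Request R2 ($38), Car 12→Request R3 ($56), Car 85→Request R7 ($51), Car 106→Request R5 ($61), Car 31→Request R6 ($53) — total 38+56+51+61+53 = $259.
Max-entry greedy (repeatedly take the single best remaining cell) gives $257, worse by 2.
Checked against all permutations: $259 is optimal.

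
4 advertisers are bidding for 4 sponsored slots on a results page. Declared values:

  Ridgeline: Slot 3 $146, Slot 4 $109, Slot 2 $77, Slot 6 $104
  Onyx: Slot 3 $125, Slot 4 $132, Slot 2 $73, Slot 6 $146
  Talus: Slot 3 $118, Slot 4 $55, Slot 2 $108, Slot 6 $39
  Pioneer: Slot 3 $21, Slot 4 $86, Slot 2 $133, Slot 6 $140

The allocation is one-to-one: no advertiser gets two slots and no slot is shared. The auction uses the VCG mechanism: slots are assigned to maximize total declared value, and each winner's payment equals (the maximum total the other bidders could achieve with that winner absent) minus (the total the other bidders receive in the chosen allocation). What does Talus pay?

Efficient allocation: Ridgeline→Slot 3 ($146), Onyx→Slot 4 ($132), Talus→Slot 2 ($108), Pioneer→Slot 6 ($140); total welfare W = $526.
Talus receives Slot 2 at value $108, so the others get W − 108 = $418.
Without Talus: best allocation of the remaining 3 bidders over all 4 slots is Ridgeline→Slot 3 ($146), Onyx→Slot 6 ($146), Pioneer→Slot 2 ($133), total $425.
VCG payment = (others' best without Talus) − (others' welfare with Talus) = 425 − 418 = $7.

Talus pays $7.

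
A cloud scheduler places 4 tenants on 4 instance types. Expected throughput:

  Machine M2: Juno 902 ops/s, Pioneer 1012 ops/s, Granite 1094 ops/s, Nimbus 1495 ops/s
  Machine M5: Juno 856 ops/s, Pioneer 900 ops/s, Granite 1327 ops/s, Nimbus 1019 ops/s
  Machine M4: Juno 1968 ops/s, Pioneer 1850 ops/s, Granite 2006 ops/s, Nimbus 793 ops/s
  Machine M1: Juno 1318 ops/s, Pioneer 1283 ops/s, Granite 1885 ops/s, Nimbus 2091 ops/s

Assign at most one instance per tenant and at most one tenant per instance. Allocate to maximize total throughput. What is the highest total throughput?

This is the linear assignment problem.
Optimal: Juno→Machine M4 (1968 ops/s), Pioneer→Machine M2 (1012 ops/s), Granite→Machine M5 (1327 ops/s), Nimbus→Machine M1 (2091 ops/s) — total 1968+1012+1327+2091 = 6398 ops/s.
Row-greedy (each tenant in turn takes its best remaining instance) gives 6073 ops/s, worse by 325.

Max total: 6398 ops/s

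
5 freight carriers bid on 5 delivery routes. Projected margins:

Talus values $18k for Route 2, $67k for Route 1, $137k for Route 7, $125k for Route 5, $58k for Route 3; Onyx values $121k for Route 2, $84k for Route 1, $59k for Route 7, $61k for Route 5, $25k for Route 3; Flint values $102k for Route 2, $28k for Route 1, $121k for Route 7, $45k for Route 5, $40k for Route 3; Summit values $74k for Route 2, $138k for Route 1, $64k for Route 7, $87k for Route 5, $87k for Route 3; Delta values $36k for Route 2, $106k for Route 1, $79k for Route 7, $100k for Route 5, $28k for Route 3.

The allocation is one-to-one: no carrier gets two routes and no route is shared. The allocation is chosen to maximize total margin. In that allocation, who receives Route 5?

Talus receives Route 5.

Optimal: Talus→Route 5 ($125k), Onyx→Route 2 ($121k), Flint→Route 7 ($121k), Summit→Route 3 ($87k), Delta→Route 1 ($106k) — total 125+121+121+87+106 = $560k.
Column-greedy (each route in turn goes to its best remaining carrier) gives $536k, worse by 24.
Talus's own top route is Route 7 ($137k), but forcing Talus→Route 7 and reassigning the rest optimally gives only $536k — worse by 24.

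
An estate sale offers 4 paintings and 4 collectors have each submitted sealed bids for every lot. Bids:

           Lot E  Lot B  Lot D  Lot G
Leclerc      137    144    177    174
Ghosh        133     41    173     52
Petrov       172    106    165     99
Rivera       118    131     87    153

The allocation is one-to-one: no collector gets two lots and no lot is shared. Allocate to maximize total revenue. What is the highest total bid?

Optimal: Leclerc→Lot G ($174), Ghosh→Lot D ($173), Petrov→Lot E ($172), Rivera→Lot B ($131) — total 174+173+172+131 = $650.
Next-best assignment: Leclerc→Lot B, Ghosh→Lot D, Petrov→Lot E, Rivera→Lot G = $642.
No other one-to-one assignment exceeds $650.

Maximum total: $650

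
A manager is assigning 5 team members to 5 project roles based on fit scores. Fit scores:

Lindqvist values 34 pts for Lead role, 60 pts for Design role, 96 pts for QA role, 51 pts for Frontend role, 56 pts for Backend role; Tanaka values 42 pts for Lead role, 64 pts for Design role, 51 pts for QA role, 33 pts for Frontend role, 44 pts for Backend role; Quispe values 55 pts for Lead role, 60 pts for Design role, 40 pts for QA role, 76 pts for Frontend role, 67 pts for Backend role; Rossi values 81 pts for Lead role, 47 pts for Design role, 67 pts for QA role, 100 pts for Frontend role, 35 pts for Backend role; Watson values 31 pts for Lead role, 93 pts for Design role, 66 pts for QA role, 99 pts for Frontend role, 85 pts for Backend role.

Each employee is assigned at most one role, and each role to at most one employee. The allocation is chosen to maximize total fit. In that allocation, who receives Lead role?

Optimal: Lindqvist→QA role (96 pts), Tanaka→Design role (64 pts), Quispe→Backend role (67 pts), Rossi→Lead role (81 pts), Watson→Frontend role (99 pts) — total 96+64+67+81+99 = 407 pts.
Next-best assignment: Lindqvist→QA role, Tanaka→Design role, Quispe→Frontend role, Rossi→Lead role, Watson→Backend role = 402 pts.
Swapping Rossi↔Quispe (Rossi→Backend role 35 pts, Quispe→Lead role 55 pts) loses 58.
Checked against all permutations: 407 pts is optimal.
Rossi's own top role is Frontend role (100 pts), but forcing Rossi→Frontend role and reassigning the rest optimally gives only 400 pts — worse by 7.

Rossi receives Lead role.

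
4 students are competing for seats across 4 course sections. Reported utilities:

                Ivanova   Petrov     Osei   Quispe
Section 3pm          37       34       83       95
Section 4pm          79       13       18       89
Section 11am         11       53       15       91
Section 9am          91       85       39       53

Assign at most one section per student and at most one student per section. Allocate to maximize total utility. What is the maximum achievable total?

This is a one-to-one assignment (maximum-weight bipartite matching).
Optimal: Ivanova→Section 4pm (79 points), Petrov→Section 9am (85 points), Osei→Section 3pm (83 points), Quispe→Section 11am (91 points) — total 79+85+83+91 = 338 points.
Column-greedy (each section in turn goes to its best remaining student) gives 266 points, worse by 72.
Next-best assignment: Ivanova→Section 9am, Petrov→Section 11am, Osei→Section 3pm, Quispe→Section 4pm = 316 points.

Max total: 338 points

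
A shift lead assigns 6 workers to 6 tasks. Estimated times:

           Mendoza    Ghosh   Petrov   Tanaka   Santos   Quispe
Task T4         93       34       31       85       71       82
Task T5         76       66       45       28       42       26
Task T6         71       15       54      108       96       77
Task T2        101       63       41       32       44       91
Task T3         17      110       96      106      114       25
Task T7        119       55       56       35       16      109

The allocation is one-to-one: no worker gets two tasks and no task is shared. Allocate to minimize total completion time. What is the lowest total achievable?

Min total: 137 min

Optimal: Mendoza→Task T3 (17 min), Ghosh→Task T6 (15 min), Petrov→Task T4 (31 min), Tanaka→Task T2 (32 min), Santos→Task T7 (16 min), Quispe→Task T5 (26 min) — total 17+15+31+32+16+26 = 137 min.
Row-greedy (each worker in turn takes its cheapest remaining task) gives 198 min, worse by 61.
Next-best assignment: Mendoza→Task T3, Ghosh→Task T6, Petrov→Task T4, Tanaka→Task T7, Santos→Task T2, Quispe→Task T5 = 168 min.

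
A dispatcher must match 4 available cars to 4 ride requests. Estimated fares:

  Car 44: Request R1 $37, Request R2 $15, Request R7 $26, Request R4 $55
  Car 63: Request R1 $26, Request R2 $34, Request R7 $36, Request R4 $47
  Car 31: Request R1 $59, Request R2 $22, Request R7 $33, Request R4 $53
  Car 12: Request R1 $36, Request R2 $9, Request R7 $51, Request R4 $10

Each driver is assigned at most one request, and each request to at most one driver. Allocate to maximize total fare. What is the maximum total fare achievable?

Optimal: Car 44→Request R4 ($55), Car 63→Request R2 ($34), Car 31→Request R1 ($59), Car 12→Request R7 ($51) — total 55+34+59+51 = $199.
Row-greedy (each driver in turn takes its best remaining request) gives $159, worse by 40.
Next-best assignment: Car 44→Request R1, Car 63→Request R2, Car 31→Request R4, Car 12→Request R7 = $175.
Checked against all permutations: $199 is optimal.

Maximum total: $199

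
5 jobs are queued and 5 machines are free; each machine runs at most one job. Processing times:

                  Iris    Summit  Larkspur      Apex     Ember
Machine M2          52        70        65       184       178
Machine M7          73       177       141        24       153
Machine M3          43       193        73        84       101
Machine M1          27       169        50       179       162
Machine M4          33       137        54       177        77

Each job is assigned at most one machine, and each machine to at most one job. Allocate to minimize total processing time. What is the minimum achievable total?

Treat this as an assignment problem: match each job to one machine.
Optimal: Iris→Machine M3 (43 min), Summit→Machine M2 (70 min), Larkspur→Machine M1 (50 min), Apex→Machine M7 (24 min), Ember→Machine M4 (77 min) — total 43+70+50+24+77 = 264 min.
Column-greedy (each machine in turn goes to its cheapest remaining job) gives 448 min, worse by 184.
Next-best assignment: Iris→Machine M1, Summit→Machine M2, Larkspur→Machine M3, Apex→Machine M7, Ember→Machine M4 = 271 min.
Swapping Summit↔Apex (Summit→Machine M7 177 min, Apex→Machine M2 184 min) adds 267.
No other one-to-one assignment undercuts 264 min.

Min total: 264 min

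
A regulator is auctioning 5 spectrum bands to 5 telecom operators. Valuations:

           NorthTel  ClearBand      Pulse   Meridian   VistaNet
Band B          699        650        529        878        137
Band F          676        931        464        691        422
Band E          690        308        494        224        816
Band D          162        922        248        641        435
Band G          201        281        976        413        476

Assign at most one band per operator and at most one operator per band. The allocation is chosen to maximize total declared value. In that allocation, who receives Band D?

ClearBand receives Band D.

Optimal: NorthTel→Band F ($676M), ClearBand→Band D ($922M), Pulse→Band G ($976M), Meridian→Band B ($878M), VistaNet→Band E ($816M) — total 676+922+976+878+816 = $4268M.
Next-best assignment: NorthTel→Band B, ClearBand→Band D, Pulse→Band G, Meridian→Band F, VistaNet→Band E = $4104M.
Swapping VistaNet↔ClearBand (VistaNet→Band D $435M, ClearBand→Band E $308M) loses 995.
ClearBand's own top band is Band F ($931M), but forcing ClearBand→Band F and reassigning the rest optimally gives only $4063M — worse by 205.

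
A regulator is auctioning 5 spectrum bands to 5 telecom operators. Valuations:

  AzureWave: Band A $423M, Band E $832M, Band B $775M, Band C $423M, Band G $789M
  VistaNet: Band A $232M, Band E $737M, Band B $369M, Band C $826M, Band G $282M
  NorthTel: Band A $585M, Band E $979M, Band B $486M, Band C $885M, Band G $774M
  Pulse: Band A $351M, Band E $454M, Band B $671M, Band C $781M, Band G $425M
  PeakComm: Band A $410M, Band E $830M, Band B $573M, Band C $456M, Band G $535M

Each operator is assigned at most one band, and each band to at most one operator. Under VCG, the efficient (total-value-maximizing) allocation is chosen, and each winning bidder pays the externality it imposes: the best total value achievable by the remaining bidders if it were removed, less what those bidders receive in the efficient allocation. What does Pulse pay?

Efficient allocation: AzureWave→Band G ($789M), VistaNet→Band C ($826M), NorthTel→Band A ($585M), Pulse→Band B ($671M), PeakComm→Band E ($830M); total welfare W = $3701M.
Pulse receives Band B at value $671M, so the others get W − 671 = $3030M.
Without Pulse: best allocation of the remaining 4 bidders over all 5 bands is AzureWave→Band B ($775M), VistaNet→Band C ($826M), NorthTel→Band G ($774M), PeakComm→Band E ($830M), total $3205M.
VCG payment = (others' best without Pulse) − (others' welfare with Pulse) = 3205 − 3030 = $175M.

Pulse pays $175M.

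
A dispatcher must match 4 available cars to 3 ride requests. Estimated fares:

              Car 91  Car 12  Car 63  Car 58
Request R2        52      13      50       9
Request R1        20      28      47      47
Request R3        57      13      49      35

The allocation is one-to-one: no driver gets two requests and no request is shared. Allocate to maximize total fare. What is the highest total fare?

Optimal: Car 63→Request R2 ($50), Car 58→Request R1 ($47), Car 91→Request R3 ($57) — total 50+47+57 = $154.
Column-greedy (each request in turn goes to its best remaining driver) gives $134, worse by 20.
Swapping Car 91↔Car 58 (Car 91→Request R1 $20, Car 58→Request R3 $35) loses 49.
Every other assignment is strictly worse.

Maximum total: $154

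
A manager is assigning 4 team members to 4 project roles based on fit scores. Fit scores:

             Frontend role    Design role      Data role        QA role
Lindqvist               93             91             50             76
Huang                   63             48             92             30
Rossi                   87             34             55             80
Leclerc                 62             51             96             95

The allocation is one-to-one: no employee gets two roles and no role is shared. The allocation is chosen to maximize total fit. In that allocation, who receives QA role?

Optimal: Lindqvist→Design role (91 pts), Huang→Data role (92 pts), Rossi→Frontend role (87 pts), Leclerc→QA role (95 pts) — total 91+92+87+95 = 365 pts.
Swapping Lindqvist↔Leclerc (Lindqvist→QA role 76 pts, Leclerc→Design role 51 pts) loses 59.
Every other assignment is strictly worse.
Leclerc's own top role is Data role (96 pts), but forcing Leclerc→Data role and reassigning the rest optimally gives only 330 pts — worse by 35.

Leclerc receives QA role.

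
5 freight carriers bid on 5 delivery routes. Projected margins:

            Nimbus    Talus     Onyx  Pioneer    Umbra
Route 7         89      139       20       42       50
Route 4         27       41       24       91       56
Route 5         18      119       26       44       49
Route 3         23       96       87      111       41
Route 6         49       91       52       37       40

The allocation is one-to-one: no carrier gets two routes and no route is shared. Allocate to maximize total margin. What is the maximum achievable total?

Optimal: Nimbus→Route 7 ($89k), Talus→Route 5 ($119k), Onyx→Route 6 ($52k), Pioneer→Route 3 ($111k), Umbra→Route 4 ($56k) — total 89+119+52+111+56 = $427k.
Max-entry greedy (repeatedly take the single best remaining cell) gives $376k, worse by 51.
Next-best assignment: Nimbus→Route 7, Talus→Route 5, Onyx→Route 3, Pioneer→Route 4, Umbra→Route 6 = $426k.
Swapping Pioneer↔Talus (Pioneer→Route 5 $44k, Talus→Route 3 $96k) loses 90.

Max total: $427k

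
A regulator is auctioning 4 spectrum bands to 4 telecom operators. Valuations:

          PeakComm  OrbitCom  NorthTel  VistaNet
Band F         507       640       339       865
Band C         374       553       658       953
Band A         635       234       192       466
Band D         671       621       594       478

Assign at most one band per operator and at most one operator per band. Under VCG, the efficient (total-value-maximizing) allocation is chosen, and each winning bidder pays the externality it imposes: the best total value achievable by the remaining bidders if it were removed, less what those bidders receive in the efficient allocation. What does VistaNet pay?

VistaNet pays $100M.

Efficient allocation: PeakComm→Band A ($635M), OrbitCom→Band F ($640M), NorthTel→Band D ($594M), VistaNet→Band C ($953M); total welfare W = $2822M.
VistaNet receives Band C at value $953M, so the others get W − 953 = $1869M.
Without VistaNet: best allocation of the remaining 3 bidders over all 4 bands is PeakComm→Band D ($671M), OrbitCom→Band F ($640M), NorthTel→Band C ($658M), total $1969M.
VCG payment = (others' best without VistaNet) − (others' welfare with VistaNet) = 1969 − 1869 = $100M.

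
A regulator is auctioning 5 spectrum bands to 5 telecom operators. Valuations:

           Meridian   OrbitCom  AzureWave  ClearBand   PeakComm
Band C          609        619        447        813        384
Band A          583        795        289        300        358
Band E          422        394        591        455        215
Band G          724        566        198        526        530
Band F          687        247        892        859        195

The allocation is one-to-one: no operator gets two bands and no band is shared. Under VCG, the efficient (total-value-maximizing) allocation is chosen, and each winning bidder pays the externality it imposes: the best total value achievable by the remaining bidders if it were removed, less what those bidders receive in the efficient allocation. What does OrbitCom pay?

Efficient allocation: Meridian→Band E ($422M), OrbitCom→Band A ($795M), AzureWave→Band F ($892M), ClearBand→Band C ($813M), PeakComm→Band G ($530M); total welfare W = $3452M.
OrbitCom receives Band A at value $795M, so the others get W − 795 = $2657M.
Without OrbitCom: best allocation of the remaining 4 bidders over all 5 bands is Meridian→Band A ($583M), AzureWave→Band F ($892M), ClearBand→Band C ($813M), PeakComm→Band G ($530M), total $2818M.
VCG payment = (others' best without OrbitCom) − (others' welfare with OrbitCom) = 2818 − 2657 = $161M.

OrbitCom pays $161M.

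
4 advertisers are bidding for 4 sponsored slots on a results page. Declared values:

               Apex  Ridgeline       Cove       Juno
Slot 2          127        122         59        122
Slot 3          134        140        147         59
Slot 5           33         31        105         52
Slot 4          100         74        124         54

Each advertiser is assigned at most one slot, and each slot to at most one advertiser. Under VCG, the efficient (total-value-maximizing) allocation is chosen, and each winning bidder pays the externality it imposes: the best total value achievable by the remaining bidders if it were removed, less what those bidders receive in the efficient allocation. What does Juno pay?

Efficient allocation: Apex→Slot 4 ($100), Ridgeline→Slot 3 ($140), Cove→Slot 5 ($105), Juno→Slot 2 ($122); total welfare W = $467.
Juno receives Slot 2 at value $122, so the others get W − 122 = $345.
Without Juno: best allocation of the remaining 3 bidders over all 4 slots is Apex→Slot 2 ($127), Ridgeline→Slot 3 ($140), Cove→Slot 4 ($124), total $391.
VCG payment = (others' best without Juno) − (others' welfare with Juno) = 391 − 345 = $46.

Juno pays $46.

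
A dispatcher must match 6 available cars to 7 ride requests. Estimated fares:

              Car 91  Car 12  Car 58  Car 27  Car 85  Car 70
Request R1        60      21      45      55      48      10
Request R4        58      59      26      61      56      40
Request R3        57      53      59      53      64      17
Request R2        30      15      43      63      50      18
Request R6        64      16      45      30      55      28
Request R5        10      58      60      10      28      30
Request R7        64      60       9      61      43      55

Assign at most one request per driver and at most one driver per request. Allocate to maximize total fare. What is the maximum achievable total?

Max total: $365

This is a one-to-one assignment (maximum-weight bipartite matching).
Optimal: Car 91→Request R6 ($64), Car 12→Request R4 ($59), Car 58→Request R5 ($60), Car 27→Request R2 ($63), Car 85→Request R3 ($64), Car 70→Request R7 ($55) — total 64+59+60+63+64+55 = $365.
Next-best assignment: Car 91→Request R1, Car 12→Request R4, Car 58→Request R5, Car 27→Request R2, Car 85→Request R3, Car 70→Request R7 = $361.
Swapping Car 70↔Car 12 (Car 70→Request R4 $40, Car 12→Request R7 $60) loses 14.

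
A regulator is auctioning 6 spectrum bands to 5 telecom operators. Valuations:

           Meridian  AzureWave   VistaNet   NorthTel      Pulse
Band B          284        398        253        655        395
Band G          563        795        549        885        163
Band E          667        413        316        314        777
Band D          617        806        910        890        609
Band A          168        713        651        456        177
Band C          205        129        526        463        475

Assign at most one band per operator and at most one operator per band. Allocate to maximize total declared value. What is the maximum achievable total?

Maximum total: $3650M

This is a one-to-one assignment (maximum-weight bipartite matching).
Optimal: Meridian→Band E ($667M), AzureWave→Band A ($713M), VistaNet→Band D ($910M), NorthTel→Band G ($885M), Pulse→Band C ($475M) — total 667+713+910+885+475 = $3650M.
Row-greedy (each operator in turn takes its best remaining band) gives $3484M, worse by 166.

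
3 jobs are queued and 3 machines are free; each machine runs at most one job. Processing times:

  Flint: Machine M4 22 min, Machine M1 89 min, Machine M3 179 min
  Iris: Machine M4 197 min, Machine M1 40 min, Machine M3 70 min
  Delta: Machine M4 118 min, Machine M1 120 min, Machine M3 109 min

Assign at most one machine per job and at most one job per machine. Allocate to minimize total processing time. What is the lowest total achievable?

This is the linear assignment problem.
Optimal: Flint→Machine M4 (22 min), Iris→Machine M1 (40 min), Delta→Machine M3 (109 min) — total 22+40+109 = 171 min.
Swapping Flint↔Iris (Flint→Machine M1 89 min, Iris→Machine M4 197 min) adds 224.
Checked against all permutations: 171 min is optimal.

Min total: 171 min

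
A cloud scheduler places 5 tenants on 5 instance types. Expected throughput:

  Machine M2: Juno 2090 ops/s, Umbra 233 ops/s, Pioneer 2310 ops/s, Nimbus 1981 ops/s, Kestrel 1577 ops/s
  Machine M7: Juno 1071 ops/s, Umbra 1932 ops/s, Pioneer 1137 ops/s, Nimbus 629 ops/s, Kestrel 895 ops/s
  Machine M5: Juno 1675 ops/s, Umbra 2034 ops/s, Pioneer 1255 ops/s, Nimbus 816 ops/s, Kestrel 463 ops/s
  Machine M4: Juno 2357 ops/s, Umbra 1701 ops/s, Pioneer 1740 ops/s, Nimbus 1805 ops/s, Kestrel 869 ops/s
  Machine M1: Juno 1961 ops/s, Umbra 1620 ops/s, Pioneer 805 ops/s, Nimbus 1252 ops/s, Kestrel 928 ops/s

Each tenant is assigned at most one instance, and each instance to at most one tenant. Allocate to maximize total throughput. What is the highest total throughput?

Optimal: Juno→Machine M1 (1961 ops/s), Umbra→Machine M5 (2034 ops/s), Pioneer→Machine M2 (2310 ops/s), Nimbus→Machine M4 (1805 ops/s), Kestrel→Machine M7 (895 ops/s) — total 1961+2034+2310+1805+895 = 9005 ops/s.
Column-greedy (each instance in turn goes to its best remaining tenant) gives 8650 ops/s, worse by 355.
Swapping Juno↔Nimbus (Juno→Machine M4 2357 ops/s, Nimbus→Machine M1 1252 ops/s) loses 157.
Every other assignment is strictly worse.

Maximum total: 9005 ops/s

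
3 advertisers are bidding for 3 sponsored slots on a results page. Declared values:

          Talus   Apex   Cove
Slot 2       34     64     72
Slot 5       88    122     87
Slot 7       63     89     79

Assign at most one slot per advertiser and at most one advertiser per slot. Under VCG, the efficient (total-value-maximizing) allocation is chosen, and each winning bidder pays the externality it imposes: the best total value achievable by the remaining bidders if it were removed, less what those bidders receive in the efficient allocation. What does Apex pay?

Apex pays $32.

Efficient allocation: Talus→Slot 7 ($63), Apex→Slot 5 ($122), Cove→Slot 2 ($72); total welfare W = $257.
Apex receives Slot 5 at value $122, so the others get W − 122 = $135.
Without Apex: best allocation of the remaining 2 bidders over all 3 slots is Talus→Slot 5 ($88), Cove→Slot 7 ($79), total $167.
VCG payment = (others' best without Apex) − (others' welfare with Apex) = 167 − 135 = $32.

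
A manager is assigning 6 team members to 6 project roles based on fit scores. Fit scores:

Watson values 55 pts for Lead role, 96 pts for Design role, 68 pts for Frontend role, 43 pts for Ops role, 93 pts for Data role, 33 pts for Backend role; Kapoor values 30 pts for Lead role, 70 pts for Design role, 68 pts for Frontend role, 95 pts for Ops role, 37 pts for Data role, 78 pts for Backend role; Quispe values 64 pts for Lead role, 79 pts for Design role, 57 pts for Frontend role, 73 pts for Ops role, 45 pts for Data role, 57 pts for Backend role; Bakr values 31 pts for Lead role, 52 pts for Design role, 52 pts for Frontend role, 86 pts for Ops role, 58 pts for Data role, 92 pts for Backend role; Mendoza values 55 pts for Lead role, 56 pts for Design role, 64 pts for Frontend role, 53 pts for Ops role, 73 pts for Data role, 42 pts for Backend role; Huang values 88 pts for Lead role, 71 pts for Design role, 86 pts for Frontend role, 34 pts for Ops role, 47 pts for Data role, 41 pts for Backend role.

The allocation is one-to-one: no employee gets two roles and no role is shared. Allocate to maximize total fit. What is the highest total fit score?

Optimal: Watson→Data role (93 pts), Kapoor→Ops role (95 pts), Quispe→Design role (79 pts), Bakr→Backend role (92 pts), Mendoza→Frontend role (64 pts), Huang→Lead role (88 pts) — total 93+95+79+92+64+88 = 511 pts.
Column-greedy (each role in turn goes to its best remaining employee) gives 468 pts, worse by 43.
No other one-to-one assignment exceeds 511 pts.

Max total: 511 pts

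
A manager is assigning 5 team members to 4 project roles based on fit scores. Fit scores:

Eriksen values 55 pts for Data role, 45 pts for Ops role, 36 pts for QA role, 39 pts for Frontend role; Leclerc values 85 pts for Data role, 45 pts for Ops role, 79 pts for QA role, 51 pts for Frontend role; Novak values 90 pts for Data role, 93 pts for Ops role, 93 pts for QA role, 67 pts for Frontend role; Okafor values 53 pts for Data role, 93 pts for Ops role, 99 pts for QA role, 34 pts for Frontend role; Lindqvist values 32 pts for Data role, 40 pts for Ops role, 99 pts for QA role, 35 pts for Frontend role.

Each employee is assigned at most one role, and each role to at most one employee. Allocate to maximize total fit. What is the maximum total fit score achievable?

Treat this as an assignment problem: match each employee to one role.
Optimal: Leclerc→Data role (85 pts), Okafor→Ops role (93 pts), Lindqvist→QA role (99 pts), Novak→Frontend role (67 pts) — total 85+93+99+67 = 344 pts.
Max-entry greedy (repeatedly take the single best remaining cell) gives 316 pts, worse by 28.

Max total: 344 pts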